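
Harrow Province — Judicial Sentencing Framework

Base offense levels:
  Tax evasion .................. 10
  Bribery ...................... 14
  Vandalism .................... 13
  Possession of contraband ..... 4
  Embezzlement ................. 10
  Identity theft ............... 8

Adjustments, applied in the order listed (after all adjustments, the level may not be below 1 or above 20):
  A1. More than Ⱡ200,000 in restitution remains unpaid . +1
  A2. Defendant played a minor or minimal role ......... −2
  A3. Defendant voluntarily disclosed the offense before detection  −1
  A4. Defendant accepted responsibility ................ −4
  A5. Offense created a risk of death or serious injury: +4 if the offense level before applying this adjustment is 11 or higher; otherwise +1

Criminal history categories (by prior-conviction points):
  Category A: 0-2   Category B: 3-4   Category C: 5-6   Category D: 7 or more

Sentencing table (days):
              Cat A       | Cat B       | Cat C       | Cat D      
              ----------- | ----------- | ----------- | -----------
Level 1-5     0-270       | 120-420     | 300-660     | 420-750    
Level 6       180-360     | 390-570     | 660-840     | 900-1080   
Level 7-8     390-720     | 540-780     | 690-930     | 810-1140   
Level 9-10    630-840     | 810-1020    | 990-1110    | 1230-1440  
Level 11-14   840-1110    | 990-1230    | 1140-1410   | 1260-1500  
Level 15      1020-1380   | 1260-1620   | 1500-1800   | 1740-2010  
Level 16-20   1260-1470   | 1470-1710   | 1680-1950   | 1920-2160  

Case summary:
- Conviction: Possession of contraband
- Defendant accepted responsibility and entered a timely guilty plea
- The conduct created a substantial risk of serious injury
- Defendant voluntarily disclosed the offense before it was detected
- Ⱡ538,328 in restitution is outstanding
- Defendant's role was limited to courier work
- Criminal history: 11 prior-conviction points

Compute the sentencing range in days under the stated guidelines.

Base offense level for possession of contraband: 4.
A1 applies: 4 + 1 = 5.
A2 applies: 5 − 2 = 3.
A3 applies: 3 − 1 = 2.
A4 applies: 2 − 4 = -2.
A5 applies (level before this adjustment is -2 < 11, so +1): -2 + 1 = -1.
Level -1 is below the minimum of 1; floored at 1.
Final offense level: 1.
Criminal history: 11 prior points → Category D (7+).
Level 1 falls in the 1-5 band.
Grid: Level 1-5 × Category D = 420-750 days.

420-750 days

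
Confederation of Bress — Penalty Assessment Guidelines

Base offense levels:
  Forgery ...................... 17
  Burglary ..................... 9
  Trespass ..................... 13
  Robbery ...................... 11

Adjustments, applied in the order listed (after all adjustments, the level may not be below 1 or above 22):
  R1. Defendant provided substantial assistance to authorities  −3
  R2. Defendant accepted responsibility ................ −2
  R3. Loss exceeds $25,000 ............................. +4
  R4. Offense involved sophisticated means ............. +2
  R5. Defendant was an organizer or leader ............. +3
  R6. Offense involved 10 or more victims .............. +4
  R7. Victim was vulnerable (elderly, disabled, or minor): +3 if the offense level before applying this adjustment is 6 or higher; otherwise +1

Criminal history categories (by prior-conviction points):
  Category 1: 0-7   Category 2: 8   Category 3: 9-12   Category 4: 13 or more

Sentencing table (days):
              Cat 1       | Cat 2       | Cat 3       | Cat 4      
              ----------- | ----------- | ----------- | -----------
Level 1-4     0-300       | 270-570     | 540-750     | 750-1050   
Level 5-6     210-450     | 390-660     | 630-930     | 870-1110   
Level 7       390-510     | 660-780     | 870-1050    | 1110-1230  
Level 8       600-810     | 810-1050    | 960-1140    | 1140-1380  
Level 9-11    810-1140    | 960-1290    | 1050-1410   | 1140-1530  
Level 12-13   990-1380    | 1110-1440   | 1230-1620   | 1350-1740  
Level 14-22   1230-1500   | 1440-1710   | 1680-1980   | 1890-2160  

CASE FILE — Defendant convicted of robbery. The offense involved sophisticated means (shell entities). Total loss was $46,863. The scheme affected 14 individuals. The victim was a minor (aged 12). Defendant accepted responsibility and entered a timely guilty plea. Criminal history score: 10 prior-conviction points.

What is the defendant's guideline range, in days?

Base offense level for robbery: 11.
R1 does not apply.
R2 applies: 11 − 2 = 9.
R3 applies: 9 + 4 = 13.
R4 applies: 13 + 2 = 15.
R6 applies: 15 + 4 = 19.
R7 applies (level before this adjustment is 19 ≥ 6, so +3): 19 + 3 = 22.
Final offense level: 22.
Criminal history: 10 prior points → Category 3 (9-12).
Level 22 falls in the 14-22 band.
Grid: Level 14-22 × Category 3 = 1680-1980 days.

1680-1980 days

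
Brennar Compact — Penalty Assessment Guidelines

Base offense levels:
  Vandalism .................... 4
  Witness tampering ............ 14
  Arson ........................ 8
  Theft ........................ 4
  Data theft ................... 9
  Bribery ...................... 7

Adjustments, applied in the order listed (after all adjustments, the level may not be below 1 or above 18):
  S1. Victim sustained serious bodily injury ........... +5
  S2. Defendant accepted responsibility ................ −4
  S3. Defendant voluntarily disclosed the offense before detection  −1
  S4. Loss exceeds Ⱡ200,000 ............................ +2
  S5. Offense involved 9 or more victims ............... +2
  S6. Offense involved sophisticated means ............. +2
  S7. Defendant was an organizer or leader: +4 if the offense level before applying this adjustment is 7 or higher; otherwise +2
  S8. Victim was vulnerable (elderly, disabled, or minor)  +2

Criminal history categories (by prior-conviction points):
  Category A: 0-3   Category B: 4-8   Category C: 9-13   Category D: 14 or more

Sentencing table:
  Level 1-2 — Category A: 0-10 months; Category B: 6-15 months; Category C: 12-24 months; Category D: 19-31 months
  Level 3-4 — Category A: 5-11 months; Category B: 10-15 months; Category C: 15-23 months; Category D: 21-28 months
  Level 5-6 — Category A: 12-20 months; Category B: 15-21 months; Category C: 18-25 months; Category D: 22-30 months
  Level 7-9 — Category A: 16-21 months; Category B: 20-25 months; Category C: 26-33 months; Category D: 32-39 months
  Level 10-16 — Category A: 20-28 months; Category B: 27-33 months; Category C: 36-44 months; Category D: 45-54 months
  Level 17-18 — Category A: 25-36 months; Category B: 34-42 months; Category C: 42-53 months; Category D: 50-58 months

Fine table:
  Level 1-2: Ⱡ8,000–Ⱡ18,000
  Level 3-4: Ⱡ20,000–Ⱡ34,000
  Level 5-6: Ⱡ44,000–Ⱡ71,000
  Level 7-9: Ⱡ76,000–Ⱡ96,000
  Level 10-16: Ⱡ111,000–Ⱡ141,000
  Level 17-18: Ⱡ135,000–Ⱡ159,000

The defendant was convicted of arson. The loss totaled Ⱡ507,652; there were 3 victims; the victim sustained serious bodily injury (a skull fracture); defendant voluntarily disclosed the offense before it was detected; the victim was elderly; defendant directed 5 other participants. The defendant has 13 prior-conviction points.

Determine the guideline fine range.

Base offense level for arson: 8.
S1 applies: 8 + 5 = 13.
S3 applies: 13 − 1 = 12.
S4 applies: 12 + 2 = 14.
S5 does not apply.
S7 applies (level before this adjustment is 14 ≥ 7, so +4): 14 + 4 = 18.
S8 applies: 18 + 2 = 20.
Level 20 exceeds the maximum of 18; capped at 18.
Final offense level: 18.
Level 18 falls in the 17-18 band.
Fine table: Level 17-18 → Ⱡ135,000–Ⱡ159,000.

Ⱡ135,000–Ⱡ159,000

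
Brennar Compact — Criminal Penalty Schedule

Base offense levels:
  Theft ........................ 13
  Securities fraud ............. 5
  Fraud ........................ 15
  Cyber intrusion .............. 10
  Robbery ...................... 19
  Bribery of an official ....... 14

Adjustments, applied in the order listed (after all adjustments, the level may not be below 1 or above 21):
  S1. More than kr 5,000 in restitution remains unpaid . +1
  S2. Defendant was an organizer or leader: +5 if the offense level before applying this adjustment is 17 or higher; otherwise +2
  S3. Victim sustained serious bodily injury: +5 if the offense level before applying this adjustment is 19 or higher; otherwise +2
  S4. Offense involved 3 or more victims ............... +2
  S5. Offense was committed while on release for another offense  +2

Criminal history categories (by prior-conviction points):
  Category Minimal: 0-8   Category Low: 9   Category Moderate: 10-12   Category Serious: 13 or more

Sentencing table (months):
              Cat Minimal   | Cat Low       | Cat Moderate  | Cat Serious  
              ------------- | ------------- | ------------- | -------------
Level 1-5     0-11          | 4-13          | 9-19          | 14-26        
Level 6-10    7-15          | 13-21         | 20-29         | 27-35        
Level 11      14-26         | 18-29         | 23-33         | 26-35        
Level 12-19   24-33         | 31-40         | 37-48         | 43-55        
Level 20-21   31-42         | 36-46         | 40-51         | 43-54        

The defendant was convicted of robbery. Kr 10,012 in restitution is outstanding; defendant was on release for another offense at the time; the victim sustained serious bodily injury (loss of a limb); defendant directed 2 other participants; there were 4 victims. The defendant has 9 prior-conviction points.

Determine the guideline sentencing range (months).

36-46 months

Base offense level for robbery: 19.
S1 applies: 19 + 1 = 20.
S2 applies (level before this adjustment is 20 ≥ 17, so +5): 20 + 5 = 25.
S3 applies (level before this adjustment is 25 ≥ 19, so +5): 25 + 5 = 30.
S4 applies: 30 + 2 = 32.
S5 applies: 32 + 2 = 34.
Level 34 exceeds the maximum of 21; capped at 21.
Final offense level: 21.
Criminal history: 9 prior points → Category Low (9).
Level 21 falls in the 20-21 band.
Grid: Level 20-21 × Category Low = 36-46 months.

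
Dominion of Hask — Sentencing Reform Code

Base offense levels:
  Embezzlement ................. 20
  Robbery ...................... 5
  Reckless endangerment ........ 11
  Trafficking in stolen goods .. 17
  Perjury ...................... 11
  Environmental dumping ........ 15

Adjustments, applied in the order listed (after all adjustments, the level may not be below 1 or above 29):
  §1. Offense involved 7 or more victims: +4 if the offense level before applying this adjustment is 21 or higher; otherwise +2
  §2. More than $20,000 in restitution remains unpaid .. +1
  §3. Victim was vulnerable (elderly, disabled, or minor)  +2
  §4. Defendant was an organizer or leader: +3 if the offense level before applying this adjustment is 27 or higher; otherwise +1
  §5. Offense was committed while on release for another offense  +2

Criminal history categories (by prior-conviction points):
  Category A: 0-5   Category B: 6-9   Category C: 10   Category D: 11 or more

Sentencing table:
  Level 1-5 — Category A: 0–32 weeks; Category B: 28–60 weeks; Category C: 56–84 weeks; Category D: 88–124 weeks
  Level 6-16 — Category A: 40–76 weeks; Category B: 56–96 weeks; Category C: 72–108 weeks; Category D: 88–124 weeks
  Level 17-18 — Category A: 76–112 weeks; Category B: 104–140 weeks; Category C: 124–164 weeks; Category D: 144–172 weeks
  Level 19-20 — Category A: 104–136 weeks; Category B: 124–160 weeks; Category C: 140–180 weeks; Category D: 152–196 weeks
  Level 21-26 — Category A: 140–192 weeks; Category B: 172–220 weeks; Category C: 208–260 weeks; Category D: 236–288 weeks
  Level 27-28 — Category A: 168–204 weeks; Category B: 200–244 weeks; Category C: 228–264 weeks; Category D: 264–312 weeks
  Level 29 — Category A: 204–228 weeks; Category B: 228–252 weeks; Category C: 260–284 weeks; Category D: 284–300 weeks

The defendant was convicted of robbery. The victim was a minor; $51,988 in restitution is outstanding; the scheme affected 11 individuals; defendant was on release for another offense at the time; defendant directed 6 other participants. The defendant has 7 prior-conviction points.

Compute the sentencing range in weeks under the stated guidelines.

Base offense level for robbery: 5.
§1 applies (level before this adjustment is 5 < 21, so +2): 5 + 2 = 7.
§2 applies: 7 + 1 = 8.
§3 applies: 8 + 2 = 10.
§4 applies (level before this adjustment is 10 < 27, so +1): 10 + 1 = 11.
§5 applies: 11 + 2 = 13.
Final offense level: 13.
Criminal history: 7 prior points → Category B (6-9).
Level 13 falls in the 6-16 band.
Grid: Level 6-16 × Category B = 56-96 weeks.

56-96 weeks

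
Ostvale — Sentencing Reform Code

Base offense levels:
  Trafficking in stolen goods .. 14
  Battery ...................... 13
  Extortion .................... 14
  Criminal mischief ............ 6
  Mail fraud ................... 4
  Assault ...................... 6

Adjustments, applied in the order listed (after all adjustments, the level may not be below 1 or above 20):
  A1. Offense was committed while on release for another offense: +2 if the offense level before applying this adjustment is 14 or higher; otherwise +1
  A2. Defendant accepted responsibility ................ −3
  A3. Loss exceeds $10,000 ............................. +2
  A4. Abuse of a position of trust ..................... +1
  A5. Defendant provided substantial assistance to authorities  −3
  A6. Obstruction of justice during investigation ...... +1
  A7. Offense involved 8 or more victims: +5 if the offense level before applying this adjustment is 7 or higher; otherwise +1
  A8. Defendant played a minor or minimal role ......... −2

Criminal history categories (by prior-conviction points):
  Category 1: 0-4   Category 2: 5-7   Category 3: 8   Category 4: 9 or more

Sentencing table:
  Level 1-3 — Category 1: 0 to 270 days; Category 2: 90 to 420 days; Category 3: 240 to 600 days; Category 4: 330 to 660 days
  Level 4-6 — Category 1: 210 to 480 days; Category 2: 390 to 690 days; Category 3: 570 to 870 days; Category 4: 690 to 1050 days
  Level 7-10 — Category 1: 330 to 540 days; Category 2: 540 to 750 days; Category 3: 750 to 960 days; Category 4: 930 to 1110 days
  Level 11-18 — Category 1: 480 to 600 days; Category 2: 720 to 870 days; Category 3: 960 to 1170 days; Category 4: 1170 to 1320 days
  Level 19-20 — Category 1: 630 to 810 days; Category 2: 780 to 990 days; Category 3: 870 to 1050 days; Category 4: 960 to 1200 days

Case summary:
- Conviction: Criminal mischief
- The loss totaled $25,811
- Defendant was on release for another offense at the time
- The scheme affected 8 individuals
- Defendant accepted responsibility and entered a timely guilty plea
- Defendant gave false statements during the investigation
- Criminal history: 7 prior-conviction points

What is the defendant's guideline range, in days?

Base offense level for criminal mischief: 6.
A1 applies (level before this adjustment is 6 < 14, so +1): 6 + 1 = 7.
A2 applies: 7 − 3 = 4.
A3 applies: 4 + 2 = 6.
A6 applies: 6 + 1 = 7.
A7 applies (level before this adjustment is 7 ≥ 7, so +5): 7 + 5 = 12.
A8 does not apply.
Final offense level: 12.
Criminal history: 7 prior points → Category 2 (5-7).
Level 12 falls in the 11-18 band.
Grid: Level 11-18 × Category 2 = 720-870 days.

720-870 days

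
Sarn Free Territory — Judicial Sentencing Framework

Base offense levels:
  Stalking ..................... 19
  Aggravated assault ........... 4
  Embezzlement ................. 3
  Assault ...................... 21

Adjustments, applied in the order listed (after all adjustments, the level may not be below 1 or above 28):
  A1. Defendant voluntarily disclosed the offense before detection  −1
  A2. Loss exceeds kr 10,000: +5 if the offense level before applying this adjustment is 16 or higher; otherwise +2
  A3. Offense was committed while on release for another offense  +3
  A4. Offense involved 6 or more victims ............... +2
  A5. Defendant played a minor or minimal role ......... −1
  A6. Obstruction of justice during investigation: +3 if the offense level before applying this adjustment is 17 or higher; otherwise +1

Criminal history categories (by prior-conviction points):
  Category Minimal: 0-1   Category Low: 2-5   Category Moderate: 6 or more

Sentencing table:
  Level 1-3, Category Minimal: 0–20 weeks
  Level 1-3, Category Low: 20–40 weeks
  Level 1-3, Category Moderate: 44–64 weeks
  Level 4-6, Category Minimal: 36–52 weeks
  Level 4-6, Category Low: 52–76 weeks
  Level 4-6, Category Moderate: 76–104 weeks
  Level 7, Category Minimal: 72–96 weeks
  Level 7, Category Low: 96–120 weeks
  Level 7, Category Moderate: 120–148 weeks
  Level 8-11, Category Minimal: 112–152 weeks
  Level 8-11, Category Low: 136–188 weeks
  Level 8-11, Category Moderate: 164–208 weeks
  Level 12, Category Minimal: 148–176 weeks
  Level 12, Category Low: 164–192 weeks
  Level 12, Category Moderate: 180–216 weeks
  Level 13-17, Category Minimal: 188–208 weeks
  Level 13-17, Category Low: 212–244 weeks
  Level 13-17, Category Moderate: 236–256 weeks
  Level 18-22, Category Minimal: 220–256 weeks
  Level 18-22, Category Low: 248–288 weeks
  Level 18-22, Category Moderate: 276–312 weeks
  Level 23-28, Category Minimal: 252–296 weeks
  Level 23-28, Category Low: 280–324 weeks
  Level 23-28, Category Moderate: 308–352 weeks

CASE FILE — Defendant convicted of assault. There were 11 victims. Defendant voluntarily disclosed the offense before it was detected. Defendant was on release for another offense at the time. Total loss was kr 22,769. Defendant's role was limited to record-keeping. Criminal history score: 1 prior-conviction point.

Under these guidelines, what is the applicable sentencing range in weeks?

Base offense level for assault: 21.
A1 applies: 21 − 1 = 20.
A2 applies (level before this adjustment is 20 ≥ 16, so +5): 20 + 5 = 25.
A3 applies: 25 + 3 = 28.
A4 applies: 28 + 2 = 30.
A5 applies: 30 − 1 = 29.
A6 does not apply.
Level 29 exceeds the maximum of 28; capped at 28.
Final offense level: 28.
Criminal history: 1 prior point → Category Minimal (0-1).
Level 28 falls in the 23-28 band.
Grid: Level 23-28 × Category Minimal = 252-296 weeks.

252-296 weeks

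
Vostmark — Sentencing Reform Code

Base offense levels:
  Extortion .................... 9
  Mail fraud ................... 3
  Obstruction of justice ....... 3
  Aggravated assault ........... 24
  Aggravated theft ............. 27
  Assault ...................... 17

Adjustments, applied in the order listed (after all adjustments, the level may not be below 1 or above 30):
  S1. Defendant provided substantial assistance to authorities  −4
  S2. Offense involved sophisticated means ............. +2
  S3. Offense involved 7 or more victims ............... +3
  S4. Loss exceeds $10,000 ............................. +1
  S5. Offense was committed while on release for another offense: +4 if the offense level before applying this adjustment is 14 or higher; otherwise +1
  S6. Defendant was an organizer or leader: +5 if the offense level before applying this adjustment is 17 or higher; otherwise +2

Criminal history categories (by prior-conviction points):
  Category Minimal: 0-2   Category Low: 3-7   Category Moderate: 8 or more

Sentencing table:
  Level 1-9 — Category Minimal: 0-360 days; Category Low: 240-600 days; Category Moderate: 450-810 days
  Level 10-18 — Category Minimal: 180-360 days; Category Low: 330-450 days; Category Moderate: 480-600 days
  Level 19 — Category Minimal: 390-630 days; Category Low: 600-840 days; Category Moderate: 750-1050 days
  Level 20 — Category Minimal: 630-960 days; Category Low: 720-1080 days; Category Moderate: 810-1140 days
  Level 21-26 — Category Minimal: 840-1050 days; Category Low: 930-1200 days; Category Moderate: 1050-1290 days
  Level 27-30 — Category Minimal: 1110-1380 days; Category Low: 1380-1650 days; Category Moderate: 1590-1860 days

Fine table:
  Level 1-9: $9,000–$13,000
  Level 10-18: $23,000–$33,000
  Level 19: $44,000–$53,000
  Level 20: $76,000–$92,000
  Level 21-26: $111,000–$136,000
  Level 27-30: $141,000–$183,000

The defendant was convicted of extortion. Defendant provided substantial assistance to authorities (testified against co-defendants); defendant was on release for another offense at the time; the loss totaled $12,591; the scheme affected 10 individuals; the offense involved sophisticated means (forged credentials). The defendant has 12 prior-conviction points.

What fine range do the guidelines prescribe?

Base offense level for extortion: 9.
S1 applies: 9 − 4 = 5.
S2 applies: 5 + 2 = 7.
S3 applies: 7 + 3 = 10.
S4 applies: 10 + 1 = 11.
S5 applies (level before this adjustment is 11 < 14, so +1): 11 + 1 = 12.
S6 does not apply.
Final offense level: 12.
Level 12 falls in the 10-18 band.
Fine table: Level 10-18 → $23,000–$33,000.

$23,000–$33,000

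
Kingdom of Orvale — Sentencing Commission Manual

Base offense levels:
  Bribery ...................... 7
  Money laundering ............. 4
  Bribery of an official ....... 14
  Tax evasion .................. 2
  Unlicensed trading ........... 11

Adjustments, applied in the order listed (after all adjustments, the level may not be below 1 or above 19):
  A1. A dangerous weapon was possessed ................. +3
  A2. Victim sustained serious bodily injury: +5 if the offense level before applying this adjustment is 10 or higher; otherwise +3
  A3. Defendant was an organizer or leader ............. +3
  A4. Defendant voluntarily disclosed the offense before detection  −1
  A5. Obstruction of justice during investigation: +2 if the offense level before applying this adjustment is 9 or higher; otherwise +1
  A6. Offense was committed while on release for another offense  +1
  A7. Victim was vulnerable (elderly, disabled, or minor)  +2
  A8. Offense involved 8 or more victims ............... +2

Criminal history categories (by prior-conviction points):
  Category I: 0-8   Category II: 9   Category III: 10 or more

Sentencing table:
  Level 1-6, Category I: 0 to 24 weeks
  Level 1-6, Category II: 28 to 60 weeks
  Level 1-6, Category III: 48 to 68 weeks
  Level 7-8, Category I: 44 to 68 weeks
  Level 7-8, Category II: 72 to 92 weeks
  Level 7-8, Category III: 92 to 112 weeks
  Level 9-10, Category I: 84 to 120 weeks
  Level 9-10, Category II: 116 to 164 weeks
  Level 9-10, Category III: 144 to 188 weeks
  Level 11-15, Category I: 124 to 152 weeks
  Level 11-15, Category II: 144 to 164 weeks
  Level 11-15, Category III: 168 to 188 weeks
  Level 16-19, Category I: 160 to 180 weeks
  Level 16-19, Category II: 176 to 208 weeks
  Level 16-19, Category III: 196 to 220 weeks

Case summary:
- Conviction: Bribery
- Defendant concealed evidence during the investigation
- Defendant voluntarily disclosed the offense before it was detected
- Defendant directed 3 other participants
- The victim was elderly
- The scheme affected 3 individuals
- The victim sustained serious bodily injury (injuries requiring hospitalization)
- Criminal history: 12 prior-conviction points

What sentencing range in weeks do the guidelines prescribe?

196-220 weeks

Base offense level for bribery: 7.
A2 applies (level before this adjustment is 7 < 10, so +3): 7 + 3 = 10.
A3 applies: 10 + 3 = 13.
A4 applies: 13 − 1 = 12.
A5 applies (level before this adjustment is 12 ≥ 9, so +2): 12 + 2 = 14.
A6 does not apply.
A7 applies: 14 + 2 = 16.
Final offense level: 16.
Criminal history: 12 prior points → Category III (10+).
Level 16 falls in the 16-19 band.
Grid: Level 16-19 × Category III = 196-220 weeks.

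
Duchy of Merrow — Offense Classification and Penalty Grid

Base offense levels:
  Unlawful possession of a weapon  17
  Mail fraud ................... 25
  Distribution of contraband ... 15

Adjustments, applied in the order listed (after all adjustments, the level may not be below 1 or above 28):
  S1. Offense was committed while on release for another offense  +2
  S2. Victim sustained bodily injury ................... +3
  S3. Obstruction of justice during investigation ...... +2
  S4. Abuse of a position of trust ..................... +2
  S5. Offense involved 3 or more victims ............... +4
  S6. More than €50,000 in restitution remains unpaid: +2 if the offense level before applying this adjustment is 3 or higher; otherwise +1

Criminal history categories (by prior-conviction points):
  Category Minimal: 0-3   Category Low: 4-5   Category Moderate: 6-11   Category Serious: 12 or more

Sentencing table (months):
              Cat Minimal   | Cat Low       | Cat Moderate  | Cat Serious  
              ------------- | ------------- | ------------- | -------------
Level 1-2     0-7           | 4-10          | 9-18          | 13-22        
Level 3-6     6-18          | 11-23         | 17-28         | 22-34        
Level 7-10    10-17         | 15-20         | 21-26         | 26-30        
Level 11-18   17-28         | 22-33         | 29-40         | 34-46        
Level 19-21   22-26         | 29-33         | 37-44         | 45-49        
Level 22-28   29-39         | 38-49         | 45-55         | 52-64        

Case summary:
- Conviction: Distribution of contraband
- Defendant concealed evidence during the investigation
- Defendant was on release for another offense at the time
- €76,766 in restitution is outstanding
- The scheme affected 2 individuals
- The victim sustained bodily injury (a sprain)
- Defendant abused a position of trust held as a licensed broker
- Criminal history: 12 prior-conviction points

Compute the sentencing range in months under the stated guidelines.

52-64 months

Base offense level for distribution of contraband: 15.
S1 applies: 15 + 2 = 17.
S2 applies: 17 + 3 = 20.
S3 applies: 20 + 2 = 22.
S4 applies: 22 + 2 = 24.
S5 does not apply.
S6 applies (level before this adjustment is 24 ≥ 3, so +2): 24 + 2 = 26.
Final offense level: 26.
Criminal history: 12 prior points → Category Serious (12+).
Level 26 falls in the 22-28 band.
Grid: Level 22-28 × Category Serious = 52-64 months.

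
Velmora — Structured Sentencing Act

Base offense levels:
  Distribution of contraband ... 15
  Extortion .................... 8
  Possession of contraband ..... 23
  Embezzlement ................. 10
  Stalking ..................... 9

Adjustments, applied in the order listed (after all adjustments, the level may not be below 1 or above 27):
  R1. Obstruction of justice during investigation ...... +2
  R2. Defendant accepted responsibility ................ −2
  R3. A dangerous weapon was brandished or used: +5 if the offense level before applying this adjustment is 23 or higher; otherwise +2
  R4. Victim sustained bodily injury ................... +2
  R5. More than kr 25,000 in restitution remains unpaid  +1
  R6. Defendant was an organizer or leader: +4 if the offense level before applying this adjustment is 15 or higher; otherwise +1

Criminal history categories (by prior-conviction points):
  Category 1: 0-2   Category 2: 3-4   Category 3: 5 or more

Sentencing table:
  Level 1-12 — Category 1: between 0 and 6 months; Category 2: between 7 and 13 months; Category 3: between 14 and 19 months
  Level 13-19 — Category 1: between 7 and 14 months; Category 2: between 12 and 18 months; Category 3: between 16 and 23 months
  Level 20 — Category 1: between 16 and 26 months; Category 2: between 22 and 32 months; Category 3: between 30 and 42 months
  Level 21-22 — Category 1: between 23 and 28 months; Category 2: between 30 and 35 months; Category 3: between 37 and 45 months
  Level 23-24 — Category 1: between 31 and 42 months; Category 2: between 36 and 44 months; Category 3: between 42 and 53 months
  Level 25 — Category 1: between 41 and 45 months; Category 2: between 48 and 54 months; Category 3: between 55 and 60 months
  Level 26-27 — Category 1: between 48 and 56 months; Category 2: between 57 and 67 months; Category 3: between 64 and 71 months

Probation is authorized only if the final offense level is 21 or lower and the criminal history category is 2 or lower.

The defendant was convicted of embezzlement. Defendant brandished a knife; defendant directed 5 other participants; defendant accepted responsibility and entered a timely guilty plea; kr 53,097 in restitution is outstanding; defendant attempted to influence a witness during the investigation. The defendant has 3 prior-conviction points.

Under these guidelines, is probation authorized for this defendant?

Yes

Base offense level for embezzlement: 10.
R1 applies: 10 + 2 = 12.
R2 applies: 12 − 2 = 10.
R3 applies (level before this adjustment is 10 < 23, so +2): 10 + 2 = 12.
R5 applies: 12 + 1 = 13.
R6 applies (level before this adjustment is 13 < 15, so +1): 13 + 1 = 14.
Final offense level: 14.
Criminal history: 3 prior points → Category 2 (3-4).
Level 14 falls in the 13-19 band.
Grid: Level 13-19 × Category 2 = 12-18 months.
Probation check: level 14 ≤ 21 and category 2 ≤ 2 → eligible.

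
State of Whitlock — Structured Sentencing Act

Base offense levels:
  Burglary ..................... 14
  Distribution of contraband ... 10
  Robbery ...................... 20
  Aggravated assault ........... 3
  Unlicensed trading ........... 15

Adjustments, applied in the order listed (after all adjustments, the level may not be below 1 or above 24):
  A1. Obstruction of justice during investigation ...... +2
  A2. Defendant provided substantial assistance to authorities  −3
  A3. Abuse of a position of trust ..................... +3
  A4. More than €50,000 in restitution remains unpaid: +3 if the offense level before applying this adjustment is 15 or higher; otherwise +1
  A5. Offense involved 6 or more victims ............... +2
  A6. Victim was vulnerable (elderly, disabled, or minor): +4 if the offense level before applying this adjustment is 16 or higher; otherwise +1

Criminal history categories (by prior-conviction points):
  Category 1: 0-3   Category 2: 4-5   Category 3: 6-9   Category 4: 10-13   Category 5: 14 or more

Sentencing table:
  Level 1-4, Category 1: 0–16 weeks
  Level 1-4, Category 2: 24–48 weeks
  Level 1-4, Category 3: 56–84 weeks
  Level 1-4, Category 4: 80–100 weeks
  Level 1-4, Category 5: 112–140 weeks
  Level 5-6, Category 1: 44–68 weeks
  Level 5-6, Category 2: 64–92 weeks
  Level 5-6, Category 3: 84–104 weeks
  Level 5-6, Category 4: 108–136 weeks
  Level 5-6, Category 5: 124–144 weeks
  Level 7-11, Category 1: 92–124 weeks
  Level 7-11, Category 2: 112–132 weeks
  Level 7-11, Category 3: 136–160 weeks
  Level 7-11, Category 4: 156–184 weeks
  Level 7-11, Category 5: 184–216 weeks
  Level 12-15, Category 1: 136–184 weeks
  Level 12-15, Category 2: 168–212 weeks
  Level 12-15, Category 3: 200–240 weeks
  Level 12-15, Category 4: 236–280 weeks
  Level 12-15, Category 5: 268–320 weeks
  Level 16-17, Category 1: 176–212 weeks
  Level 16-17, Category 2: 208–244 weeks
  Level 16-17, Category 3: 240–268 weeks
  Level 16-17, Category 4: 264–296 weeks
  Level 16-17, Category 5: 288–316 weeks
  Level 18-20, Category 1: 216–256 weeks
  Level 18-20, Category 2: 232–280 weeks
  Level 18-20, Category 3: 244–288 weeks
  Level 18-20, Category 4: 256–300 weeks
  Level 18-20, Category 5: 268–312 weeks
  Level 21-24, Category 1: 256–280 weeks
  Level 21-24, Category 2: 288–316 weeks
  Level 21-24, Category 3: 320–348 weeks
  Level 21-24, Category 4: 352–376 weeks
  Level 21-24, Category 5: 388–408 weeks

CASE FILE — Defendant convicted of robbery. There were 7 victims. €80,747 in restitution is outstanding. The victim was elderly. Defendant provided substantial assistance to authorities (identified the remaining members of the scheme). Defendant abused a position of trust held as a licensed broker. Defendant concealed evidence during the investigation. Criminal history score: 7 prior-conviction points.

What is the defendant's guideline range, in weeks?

320-348 weeks

Base offense level for robbery: 20.
A1 applies: 20 + 2 = 22.
A2 applies: 22 − 3 = 19.
A3 applies: 19 + 3 = 22.
A4 applies (level before this adjustment is 22 ≥ 15, so +3): 22 + 3 = 25.
A5 applies: 25 + 2 = 27.
A6 applies (level before this adjustment is 27 ≥ 16, so +4): 27 + 4 = 31.
Level 31 exceeds the maximum of 24; capped at 24.
Final offense level: 24.
Criminal history: 7 prior points → Category 3 (6-9).
Level 24 falls in the 21-24 band.
Grid: Level 21-24 × Category 3 = 320-348 weeks.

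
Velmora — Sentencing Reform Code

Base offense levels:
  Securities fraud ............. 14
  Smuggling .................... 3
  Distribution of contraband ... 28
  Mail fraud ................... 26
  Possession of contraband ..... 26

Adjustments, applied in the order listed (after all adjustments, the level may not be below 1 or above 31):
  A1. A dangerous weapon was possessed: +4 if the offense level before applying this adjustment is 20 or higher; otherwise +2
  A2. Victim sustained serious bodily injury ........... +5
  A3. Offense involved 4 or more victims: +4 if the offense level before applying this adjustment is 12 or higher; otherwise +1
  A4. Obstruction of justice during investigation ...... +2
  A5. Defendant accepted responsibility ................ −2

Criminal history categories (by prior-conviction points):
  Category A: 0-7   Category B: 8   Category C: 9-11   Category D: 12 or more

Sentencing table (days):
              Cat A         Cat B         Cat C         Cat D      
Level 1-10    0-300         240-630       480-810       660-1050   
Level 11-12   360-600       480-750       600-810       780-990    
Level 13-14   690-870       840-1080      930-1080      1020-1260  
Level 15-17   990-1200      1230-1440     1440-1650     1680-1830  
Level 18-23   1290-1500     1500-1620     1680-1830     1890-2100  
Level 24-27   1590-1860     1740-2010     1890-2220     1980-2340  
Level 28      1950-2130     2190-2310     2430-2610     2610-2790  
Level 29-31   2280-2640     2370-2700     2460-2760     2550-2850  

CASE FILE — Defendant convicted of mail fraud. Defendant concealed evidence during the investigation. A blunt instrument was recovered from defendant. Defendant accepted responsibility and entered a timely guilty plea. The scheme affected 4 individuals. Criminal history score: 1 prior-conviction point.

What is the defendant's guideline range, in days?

Base offense level for mail fraud: 26.
A1 applies (level before this adjustment is 26 ≥ 20, so +4): 26 + 4 = 30.
A3 applies (level before this adjustment is 30 ≥ 12, so +4): 30 + 4 = 34.
A4 applies: 34 + 2 = 36.
A5 applies: 36 − 2 = 34.
Level 34 exceeds the maximum of 31; capped at 31.
Final offense level: 31.
Criminal history: 1 prior point → Category A (0-7).
Level 31 falls in the 29-31 band.
Grid: Level 29-31 × Category A = 2280-2640 days.

2280-2640 days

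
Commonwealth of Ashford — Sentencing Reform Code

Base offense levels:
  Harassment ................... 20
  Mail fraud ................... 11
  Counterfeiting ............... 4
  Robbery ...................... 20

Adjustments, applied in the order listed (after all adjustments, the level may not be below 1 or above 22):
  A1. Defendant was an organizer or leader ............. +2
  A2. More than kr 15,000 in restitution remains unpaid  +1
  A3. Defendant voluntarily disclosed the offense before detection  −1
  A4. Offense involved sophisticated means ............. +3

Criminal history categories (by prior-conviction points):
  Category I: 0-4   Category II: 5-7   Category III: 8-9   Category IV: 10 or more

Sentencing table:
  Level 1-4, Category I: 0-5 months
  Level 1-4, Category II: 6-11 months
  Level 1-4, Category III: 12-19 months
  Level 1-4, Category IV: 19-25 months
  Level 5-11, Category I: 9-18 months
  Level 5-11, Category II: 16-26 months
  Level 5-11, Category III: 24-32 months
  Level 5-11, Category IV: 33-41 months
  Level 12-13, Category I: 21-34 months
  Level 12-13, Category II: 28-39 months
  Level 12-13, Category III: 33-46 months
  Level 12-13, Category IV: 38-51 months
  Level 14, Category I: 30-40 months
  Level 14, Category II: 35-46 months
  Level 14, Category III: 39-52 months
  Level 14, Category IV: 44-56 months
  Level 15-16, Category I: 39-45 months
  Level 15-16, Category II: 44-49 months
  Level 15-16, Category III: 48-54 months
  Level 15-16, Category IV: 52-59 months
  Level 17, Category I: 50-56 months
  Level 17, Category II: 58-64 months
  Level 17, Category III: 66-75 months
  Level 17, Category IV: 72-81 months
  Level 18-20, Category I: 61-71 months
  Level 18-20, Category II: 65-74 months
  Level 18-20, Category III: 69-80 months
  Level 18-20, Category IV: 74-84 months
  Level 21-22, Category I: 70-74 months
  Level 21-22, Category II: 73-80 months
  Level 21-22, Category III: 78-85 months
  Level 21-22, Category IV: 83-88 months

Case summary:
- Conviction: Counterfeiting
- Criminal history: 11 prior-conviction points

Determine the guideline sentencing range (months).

Base offense level for counterfeiting: 4.
Final offense level: 4.
Criminal history: 11 prior points → Category IV (10+).
Level 4 falls in the 1-4 band.
Grid: Level 1-4 × Category IV = 19-25 months.

19-25 months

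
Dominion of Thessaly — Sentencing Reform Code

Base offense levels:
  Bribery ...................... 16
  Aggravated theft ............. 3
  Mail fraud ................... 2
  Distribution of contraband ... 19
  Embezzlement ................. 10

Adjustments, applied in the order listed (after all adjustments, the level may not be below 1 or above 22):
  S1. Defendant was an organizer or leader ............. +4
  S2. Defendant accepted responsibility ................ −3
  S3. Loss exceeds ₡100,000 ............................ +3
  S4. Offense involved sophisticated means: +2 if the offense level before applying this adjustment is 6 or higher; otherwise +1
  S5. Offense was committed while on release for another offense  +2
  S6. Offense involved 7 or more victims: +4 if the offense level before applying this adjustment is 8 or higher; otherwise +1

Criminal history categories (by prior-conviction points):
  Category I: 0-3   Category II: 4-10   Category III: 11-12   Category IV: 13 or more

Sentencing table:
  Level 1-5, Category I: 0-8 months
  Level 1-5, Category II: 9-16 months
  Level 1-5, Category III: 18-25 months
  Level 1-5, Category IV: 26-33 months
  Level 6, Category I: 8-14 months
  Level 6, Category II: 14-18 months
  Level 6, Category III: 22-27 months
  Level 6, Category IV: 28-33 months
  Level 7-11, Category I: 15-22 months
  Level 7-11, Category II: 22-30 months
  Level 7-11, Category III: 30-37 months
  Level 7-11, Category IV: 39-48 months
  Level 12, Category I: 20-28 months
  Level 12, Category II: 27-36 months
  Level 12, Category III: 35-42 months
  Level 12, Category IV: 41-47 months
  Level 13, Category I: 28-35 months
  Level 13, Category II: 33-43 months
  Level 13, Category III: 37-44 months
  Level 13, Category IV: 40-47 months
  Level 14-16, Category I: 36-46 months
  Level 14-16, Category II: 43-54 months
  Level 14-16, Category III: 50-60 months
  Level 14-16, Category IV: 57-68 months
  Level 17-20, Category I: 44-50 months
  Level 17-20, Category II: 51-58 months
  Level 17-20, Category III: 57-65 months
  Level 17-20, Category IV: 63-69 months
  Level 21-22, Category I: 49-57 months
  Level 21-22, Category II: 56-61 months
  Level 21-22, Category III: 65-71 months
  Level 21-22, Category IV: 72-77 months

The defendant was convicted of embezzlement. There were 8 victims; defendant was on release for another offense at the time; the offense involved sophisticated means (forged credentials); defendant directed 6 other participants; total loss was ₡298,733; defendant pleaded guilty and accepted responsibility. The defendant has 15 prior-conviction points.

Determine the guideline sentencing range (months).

72-77 months

Base offense level for embezzlement: 10.
S1 applies: 10 + 4 = 14.
S2 applies: 14 − 3 = 11.
S3 applies: 11 + 3 = 14.
S4 applies (level before this adjustment is 14 ≥ 6, so +2): 14 + 2 = 16.
S5 applies: 16 + 2 = 18.
S6 applies (level before this adjustment is 18 ≥ 8, so +4): 18 + 4 = 22.
Final offense level: 22.
Criminal history: 15 prior points → Category IV (13+).
Level 22 falls in the 21-22 band.
Grid: Level 21-22 × Category IV = 72-77 months.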